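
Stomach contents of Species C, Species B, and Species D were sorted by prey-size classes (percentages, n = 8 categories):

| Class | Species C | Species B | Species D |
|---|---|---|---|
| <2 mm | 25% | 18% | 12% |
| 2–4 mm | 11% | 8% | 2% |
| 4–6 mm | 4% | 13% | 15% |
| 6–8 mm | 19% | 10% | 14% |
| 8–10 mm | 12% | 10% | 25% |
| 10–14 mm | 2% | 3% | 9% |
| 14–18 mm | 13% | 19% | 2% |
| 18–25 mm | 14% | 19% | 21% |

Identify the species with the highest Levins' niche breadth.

Species B

Convert percentages to proportions (divide by 100).
Σp_Cᵢ² = 0.25² + 0.11² + 0.04² + 0.19² + 0.12² + 0.02² + 0.13² + 0.14² = 0.0625 + 0.0121 + 0.0016 + 0.0361 + 0.0144 + 0.0004 + 0.0169 + 0.0196 = 0.1636
B_C = 1 / 0.1636 = 6.1125
Σp_Bᵢ² = 0.18² + 0.08² + 0.13² + 0.10² + 0.10² + 0.03² + 0.19² + 0.19² = 0.0324 + 0.0064 + 0.0169 + 0.0100 + 0.0100 + 0.0009 + 0.0361 + 0.0361 = 0.1488
B_B = 1 / 0.1488 = 6.7204
Σp_Dᵢ² = 0.12² + 0.02² + 0.15² + 0.14² + 0.25² + 0.09² + 0.02² + 0.21² = 0.0144 + 0.0004 + 0.0225 + 0.0196 + 0.0625 + 0.0081 + 0.0004 + 0.0441 = 0.1720
B_D = 1 / 0.1720 = 5.8140
Highest B → broadest niche (most generalist): Species B (B = 6.72).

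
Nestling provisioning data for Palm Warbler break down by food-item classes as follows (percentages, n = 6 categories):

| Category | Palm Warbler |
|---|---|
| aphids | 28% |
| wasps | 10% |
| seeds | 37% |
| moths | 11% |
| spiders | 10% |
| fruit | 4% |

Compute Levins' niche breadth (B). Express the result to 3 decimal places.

Convert percentages to proportions (divide by 100).
Σpᵢ² = 0.28² + 0.10² + 0.37² + 0.11² + 0.10² + 0.04² = 0.0784 + 0.0100 + 0.1369 + 0.0121 + 0.0100 + 0.0016 = 0.2490
B = 1 / 0.2490 = 4.01606

4.016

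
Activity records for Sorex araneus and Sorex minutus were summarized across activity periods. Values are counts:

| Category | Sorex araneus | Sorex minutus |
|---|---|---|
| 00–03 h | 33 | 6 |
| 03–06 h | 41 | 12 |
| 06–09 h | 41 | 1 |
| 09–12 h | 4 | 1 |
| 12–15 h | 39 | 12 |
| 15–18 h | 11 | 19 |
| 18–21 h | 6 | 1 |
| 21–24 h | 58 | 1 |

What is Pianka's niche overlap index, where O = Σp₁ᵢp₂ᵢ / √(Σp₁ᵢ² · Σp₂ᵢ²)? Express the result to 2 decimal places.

Proportions for Sorex araneus (n=233): 33/233=0.1416, 41/233=0.1760, 41/233=0.1760, 4/233=0.0172, 39/233=0.1674, 11/233=0.0472, 6/233=0.0258, 58/233=0.2489
Proportions for Sorex minutus (n=53): 6/53=0.1132, 12/53=0.2264, 1/53=0.0189, 1/53=0.0189, 12/53=0.2264, 19/53=0.3585, 1/53=0.0189, 1/53=0.0189
Σ p₁ᵢp₂ᵢ = 0.016029 + 0.039846 + 0.003326 + 0.000325 + 0.037899 + 0.016921 + 0.000488 + 0.004704 = 0.119538
Σp_1ᵢ² = 0.1416² + 0.1760² + 0.1760² + 0.0172² + 0.1674² + 0.0472² + 0.0258² + 0.2489² = 0.020051 + 0.030976 + 0.030976 + 0.000296 + 0.028023 + 0.002228 + 0.000666 + 0.061951 = 0.175167
Σp_2ᵢ² = 0.1132² + 0.2264² + 0.0189² + 0.0189² + 0.2264² + 0.3585² + 0.0189² + 0.0189² = 0.012814 + 0.051257 + 0.000357 + 0.000357 + 0.051257 + 0.128522 + 0.000357 + 0.000357 = 0.245278
O = 0.119538 / √(0.175167 × 0.245278) = 0.119538 / 0.2072791 = 0.5767

0.58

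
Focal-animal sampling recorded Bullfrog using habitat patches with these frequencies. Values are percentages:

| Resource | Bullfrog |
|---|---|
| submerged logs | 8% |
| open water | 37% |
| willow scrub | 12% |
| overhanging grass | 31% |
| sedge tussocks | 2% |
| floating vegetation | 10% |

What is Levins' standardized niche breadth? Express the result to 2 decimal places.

0.56

Convert percentages to proportions (divide by 100).
Σpᵢ² = 0.08² + 0.37² + 0.12² + 0.31² + 0.02² + 0.10² = 0.0064 + 0.1369 + 0.0144 + 0.0961 + 0.0004 + 0.0100 = 0.2642
B = 1 / 0.2642 = 3.7850
Bₛ = (B − 1)/(n − 1) = (3.7850 − 1)/(6 − 1) = 2.7850/5 = 0.5570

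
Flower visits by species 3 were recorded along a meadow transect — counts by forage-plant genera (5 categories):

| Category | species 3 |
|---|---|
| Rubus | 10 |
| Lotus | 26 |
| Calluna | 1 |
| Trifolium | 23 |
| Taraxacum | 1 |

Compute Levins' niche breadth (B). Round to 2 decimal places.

2.85

Proportions for species 3 (n=61): 10/61=0.1639, 26/61=0.4262, 1/61=0.0164, 23/61=0.3770, 1/61=0.0164
Σpᵢ² = 0.1639² + 0.4262² + 0.0164² + 0.3770² + 0.0164² = 0.026863 + 0.181646 + 0.000269 + 0.142129 + 0.000269 = 0.351176
B = 1 / 0.351176 = 2.8476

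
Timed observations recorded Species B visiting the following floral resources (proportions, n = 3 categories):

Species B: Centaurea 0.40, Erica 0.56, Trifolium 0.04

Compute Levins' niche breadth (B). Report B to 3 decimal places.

Σpᵢ² = 0.40² + 0.56² + 0.04² = 0.1600 + 0.3136 + 0.0016 = 0.4752
B = 1 / 0.4752 = 2.10438

2.104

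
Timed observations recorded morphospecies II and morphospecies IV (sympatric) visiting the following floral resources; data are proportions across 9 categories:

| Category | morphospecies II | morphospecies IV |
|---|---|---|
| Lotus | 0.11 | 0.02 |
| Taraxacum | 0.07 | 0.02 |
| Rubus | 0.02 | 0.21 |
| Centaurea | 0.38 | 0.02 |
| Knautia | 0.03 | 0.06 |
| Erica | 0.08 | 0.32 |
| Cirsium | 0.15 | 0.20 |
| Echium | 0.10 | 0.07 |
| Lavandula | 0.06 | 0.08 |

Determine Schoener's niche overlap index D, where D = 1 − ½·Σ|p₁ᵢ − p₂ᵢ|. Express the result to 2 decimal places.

0.47

Σ|p₁ᵢ − p₂ᵢ| = 0.09 + 0.05 + 0.19 + 0.36 + 0.03 + 0.24 + 0.05 + 0.03 + 0.02 = 1.06
D = 1 − ½ × 1.06 = 1 − 0.530 = 0.4700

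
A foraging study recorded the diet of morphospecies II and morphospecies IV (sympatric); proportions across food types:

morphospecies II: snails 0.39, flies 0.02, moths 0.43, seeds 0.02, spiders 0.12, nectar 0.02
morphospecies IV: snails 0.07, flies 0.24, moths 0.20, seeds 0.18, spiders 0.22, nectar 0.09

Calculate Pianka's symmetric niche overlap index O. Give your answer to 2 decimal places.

0.58

Σ p₁ᵢp₂ᵢ = 0.0273 + 0.0048 + 0.0860 + 0.0036 + 0.0264 + 0.0018 = 0.1499
Σp_1ᵢ² = 0.39² + 0.02² + 0.43² + 0.02² + 0.12² + 0.02² = 0.1521 + 0.0004 + 0.1849 + 0.0004 + 0.0144 + 0.0004 = 0.3526
Σp_2ᵢ² = 0.07² + 0.24² + 0.20² + 0.18² + 0.22² + 0.09² = 0.0049 + 0.0576 + 0.0400 + 0.0324 + 0.0484 + 0.0081 = 0.1914
O = 0.1499 / √(0.3526 × 0.1914) = 0.1499 / 0.25978 = 0.5770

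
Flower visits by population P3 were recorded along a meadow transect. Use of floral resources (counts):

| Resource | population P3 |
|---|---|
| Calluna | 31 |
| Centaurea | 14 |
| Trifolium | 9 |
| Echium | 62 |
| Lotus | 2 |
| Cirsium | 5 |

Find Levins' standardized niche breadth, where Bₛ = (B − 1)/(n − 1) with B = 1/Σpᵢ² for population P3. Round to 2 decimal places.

Proportions for population P3 (n=123): 31/123=0.2520, 14/123=0.1138, 9/123=0.0732, 62/123=0.5041, 2/123=0.0163, 5/123=0.0407
Σpᵢ² = 0.2520² + 0.1138² + 0.0732² + 0.5041² + 0.0163² + 0.0407² = 0.063504 + 0.012950 + 0.005358 + 0.254117 + 0.000266 + 0.001656 = 0.337851
B = 1 / 0.337851 = 2.9599
Bₛ = (B − 1)/(n − 1) = (2.9599 − 1)/(6 − 1) = 1.9599/5 = 0.3920

0.39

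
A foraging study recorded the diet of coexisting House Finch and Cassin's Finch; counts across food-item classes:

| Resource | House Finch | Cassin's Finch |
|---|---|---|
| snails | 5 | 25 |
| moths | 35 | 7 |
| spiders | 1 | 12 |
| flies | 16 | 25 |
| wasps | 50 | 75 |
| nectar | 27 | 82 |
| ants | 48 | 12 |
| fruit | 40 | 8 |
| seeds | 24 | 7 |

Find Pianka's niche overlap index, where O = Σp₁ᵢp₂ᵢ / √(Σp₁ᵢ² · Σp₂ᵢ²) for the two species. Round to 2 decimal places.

0.69

Proportions for House Finch (n=246): 5/246=0.0203, 35/246=0.1423, 1/246=0.0041, 16/246=0.0650, 50/246=0.2033, 27/246=0.1098, 48/246=0.1951, 40/246=0.1626, 24/246=0.0976
Proportions for Cassin's Finch (n=253): 25/253=0.0988, 7/253=0.0277, 12/253=0.0474, 25/253=0.0988, 75/253=0.2964, 82/253=0.3241, 12/253=0.0474, 8/253=0.0316, 7/253=0.0277
Σ p₁ᵢp₂ᵢ = 0.002006 + 0.003942 + 0.000194 + 0.006422 + 0.060258 + 0.035586 + 0.009248 + 0.005138 + 0.002704 = 0.125498
Σp_1ᵢ² = 0.0203² + 0.1423² + 0.0041² + 0.0650² + 0.2033² + 0.1098² + 0.1951² + 0.1626² + 0.0976² = 0.000412 + 0.020249 + 0.000017 + 0.004225 + 0.041331 + 0.012056 + 0.038064 + 0.026439 + 0.009526 = 0.152319
Σp_2ᵢ² = 0.0988² + 0.0277² + 0.0474² + 0.0988² + 0.2964² + 0.3241² + 0.0474² + 0.0316² + 0.0277² = 0.009761 + 0.000767 + 0.002247 + 0.009761 + 0.087853 + 0.105041 + 0.002247 + 0.000999 + 0.000767 = 0.219443
O = 0.125498 / √(0.152319 × 0.219443) = 0.125498 / 0.1828260 = 0.6864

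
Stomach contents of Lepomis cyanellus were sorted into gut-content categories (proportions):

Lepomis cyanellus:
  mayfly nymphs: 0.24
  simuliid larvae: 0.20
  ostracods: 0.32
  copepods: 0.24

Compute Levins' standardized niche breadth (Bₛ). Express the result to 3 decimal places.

Σpᵢ² = 0.24² + 0.20² + 0.32² + 0.24² = 0.0576 + 0.0400 + 0.1024 + 0.0576 = 0.2576
B = 1 / 0.2576 = 3.88199
Bₛ = (B − 1)/(n − 1) = (3.88199 − 1)/(4 − 1) = 2.88199/3 = 0.96066

0.961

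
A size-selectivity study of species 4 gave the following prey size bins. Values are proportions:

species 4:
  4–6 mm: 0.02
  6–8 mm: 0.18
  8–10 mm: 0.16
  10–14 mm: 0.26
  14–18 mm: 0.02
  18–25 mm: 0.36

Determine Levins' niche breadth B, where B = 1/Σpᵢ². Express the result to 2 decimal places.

3.91

Σpᵢ² = 0.02² + 0.18² + 0.16² + 0.26² + 0.02² + 0.36² = 0.0004 + 0.0324 + 0.0256 + 0.0676 + 0.0004 + 0.1296 = 0.2560
B = 1 / 0.2560 = 3.9063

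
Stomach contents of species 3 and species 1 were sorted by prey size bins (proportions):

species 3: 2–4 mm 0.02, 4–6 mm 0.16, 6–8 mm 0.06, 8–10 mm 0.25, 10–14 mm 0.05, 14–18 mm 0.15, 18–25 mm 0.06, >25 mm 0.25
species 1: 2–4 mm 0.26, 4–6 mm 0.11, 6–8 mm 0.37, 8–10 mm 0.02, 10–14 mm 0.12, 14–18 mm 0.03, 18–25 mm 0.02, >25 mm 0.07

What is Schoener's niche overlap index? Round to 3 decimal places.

Σ|p₁ᵢ − p₂ᵢ| = 0.24 + 0.05 + 0.31 + 0.23 + 0.07 + 0.12 + 0.04 + 0.18 = 1.24
D = 1 − ½ × 1.24 = 1 − 0.620 = 0.38000

0.380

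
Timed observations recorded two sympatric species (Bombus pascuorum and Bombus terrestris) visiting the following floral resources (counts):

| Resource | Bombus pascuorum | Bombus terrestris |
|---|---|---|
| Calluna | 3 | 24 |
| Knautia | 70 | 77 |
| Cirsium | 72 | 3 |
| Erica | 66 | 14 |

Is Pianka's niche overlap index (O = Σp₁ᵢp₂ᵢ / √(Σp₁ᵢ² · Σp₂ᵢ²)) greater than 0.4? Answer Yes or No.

Yes

Proportions for Bombus pascuorum (n=211): 3/211=0.0142, 70/211=0.3318, 72/211=0.3412, 66/211=0.3128
Proportions for Bombus terrestris (n=118): 24/118=0.2034, 77/118=0.6525, 3/118=0.0254, 14/118=0.1186
Σ p₁ᵢp₂ᵢ = 0.002888 + 0.216500 + 0.008666 + 0.037098 = 0.265152
Σp_1ᵢ² = 0.0142² + 0.3318² + 0.3412² + 0.3128² = 0.000202 + 0.110091 + 0.116417 + 0.097844 = 0.324554
Σp_2ᵢ² = 0.2034² + 0.6525² + 0.0254² + 0.1186² = 0.041372 + 0.425756 + 0.000645 + 0.014066 = 0.481839
O = 0.265152 / √(0.324554 × 0.481839) = 0.265152 / 0.3954526 = 0.6705
O = 0.6705 > 0.4 → Yes.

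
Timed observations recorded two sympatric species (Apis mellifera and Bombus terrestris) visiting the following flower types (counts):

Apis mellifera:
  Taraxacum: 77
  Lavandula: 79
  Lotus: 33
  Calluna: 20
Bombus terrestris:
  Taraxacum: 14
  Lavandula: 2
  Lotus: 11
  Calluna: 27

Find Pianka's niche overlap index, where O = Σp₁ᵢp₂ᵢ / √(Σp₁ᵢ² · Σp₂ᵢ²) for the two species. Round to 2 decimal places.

0.56

Proportions for Apis mellifera (n=209): 77/209=0.3684, 79/209=0.3780, 33/209=0.1579, 20/209=0.0957
Proportions for Bombus terrestris (n=54): 14/54=0.2593, 2/54=0.0370, 11/54=0.2037, 27/54=0.5000
Σ p₁ᵢp₂ᵢ = 0.095526 + 0.013986 + 0.032164 + 0.047850 = 0.189526
Σp_1ᵢ² = 0.3684² + 0.3780² + 0.1579² + 0.0957² = 0.135719 + 0.142884 + 0.024932 + 0.009158 = 0.312693
Σp_2ᵢ² = 0.2593² + 0.0370² + 0.2037² + 0.5000² = 0.067236 + 0.001369 + 0.041494 + 0.250000 = 0.360099
O = 0.189526 / √(0.312693 × 0.360099) = 0.189526 / 0.3355599 = 0.5648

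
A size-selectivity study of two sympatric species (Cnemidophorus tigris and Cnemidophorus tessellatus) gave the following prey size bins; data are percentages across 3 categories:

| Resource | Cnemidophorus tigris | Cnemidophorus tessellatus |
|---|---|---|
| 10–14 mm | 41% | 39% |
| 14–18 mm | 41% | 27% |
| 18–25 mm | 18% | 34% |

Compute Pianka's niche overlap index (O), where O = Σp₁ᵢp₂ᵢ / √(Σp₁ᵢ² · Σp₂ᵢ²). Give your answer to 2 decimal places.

0.94

Convert percentages to proportions (divide by 100).
Σ p₁ᵢp₂ᵢ = 0.1599 + 0.1107 + 0.0612 = 0.3318
Σp_1ᵢ² = 0.41² + 0.41² + 0.18² = 0.1681 + 0.1681 + 0.0324 = 0.3686
Σp_2ᵢ² = 0.39² + 0.27² + 0.34² = 0.1521 + 0.0729 + 0.1156 = 0.3406
O = 0.3318 / √(0.3686 × 0.3406) = 0.3318 / 0.35432 = 0.9364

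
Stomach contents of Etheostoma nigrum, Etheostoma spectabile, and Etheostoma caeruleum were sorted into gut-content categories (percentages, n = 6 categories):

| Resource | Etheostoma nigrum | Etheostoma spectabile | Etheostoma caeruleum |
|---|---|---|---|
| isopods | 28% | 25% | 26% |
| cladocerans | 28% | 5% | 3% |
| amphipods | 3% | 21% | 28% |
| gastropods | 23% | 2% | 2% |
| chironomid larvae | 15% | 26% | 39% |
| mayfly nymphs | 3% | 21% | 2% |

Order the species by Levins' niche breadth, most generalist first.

Convert percentages to proportions (divide by 100).
Σp_nigrᵢ² = 0.28² + 0.28² + 0.03² + 0.23² + 0.15² + 0.03² = 0.0784 + 0.0784 + 0.0009 + 0.0529 + 0.0225 + 0.0009 = 0.2340
B_nigr = 1 / 0.2340 = 4.2735
Σp_specᵢ² = 0.25² + 0.05² + 0.21² + 0.02² + 0.26² + 0.21² = 0.0625 + 0.0025 + 0.0441 + 0.0004 + 0.0676 + 0.0441 = 0.2212
B_spec = 1 / 0.2212 = 4.5208
Σp_caerᵢ² = 0.26² + 0.03² + 0.28² + 0.02² + 0.39² + 0.02² = 0.0676 + 0.0009 + 0.0784 + 0.0004 + 0.1521 + 0.0004 = 0.2998
B_caer = 1 / 0.2998 = 3.3356
Ranking by B (broadest → narrowest): Etheostoma spectabile (4.52) > Etheostoma nigrum (4.27) > Etheostoma caeruleum (3.34)

Etheostoma spectabile > Etheostoma nigrum > Etheostoma caeruleum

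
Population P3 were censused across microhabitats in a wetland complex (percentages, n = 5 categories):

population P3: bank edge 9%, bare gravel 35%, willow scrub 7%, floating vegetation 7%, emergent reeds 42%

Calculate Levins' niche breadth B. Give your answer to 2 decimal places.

3.16

Convert percentages to proportions (divide by 100).
Σpᵢ² = 0.09² + 0.35² + 0.07² + 0.07² + 0.42² = 0.0081 + 0.1225 + 0.0049 + 0.0049 + 0.1764 = 0.3168
B = 1 / 0.3168 = 3.1566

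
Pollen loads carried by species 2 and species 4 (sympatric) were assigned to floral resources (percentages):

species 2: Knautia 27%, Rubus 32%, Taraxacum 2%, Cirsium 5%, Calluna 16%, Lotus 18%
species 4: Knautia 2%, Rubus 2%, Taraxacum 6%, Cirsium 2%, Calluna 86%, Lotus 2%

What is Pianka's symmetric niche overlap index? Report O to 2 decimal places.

Convert percentages to proportions (divide by 100).
Σ p₁ᵢp₂ᵢ = 0.0054 + 0.0064 + 0.0012 + 0.0010 + 0.1376 + 0.0036 = 0.1552
Σp_1ᵢ² = 0.27² + 0.32² + 0.02² + 0.05² + 0.16² + 0.18² = 0.0729 + 0.1024 + 0.0004 + 0.0025 + 0.0256 + 0.0324 = 0.2362
Σp_2ᵢ² = 0.02² + 0.02² + 0.06² + 0.02² + 0.86² + 0.02² = 0.0004 + 0.0004 + 0.0036 + 0.0004 + 0.7396 + 0.0004 = 0.7448
O = 0.1552 / √(0.2362 × 0.7448) = 0.1552 / 0.41943 = 0.3700

0.37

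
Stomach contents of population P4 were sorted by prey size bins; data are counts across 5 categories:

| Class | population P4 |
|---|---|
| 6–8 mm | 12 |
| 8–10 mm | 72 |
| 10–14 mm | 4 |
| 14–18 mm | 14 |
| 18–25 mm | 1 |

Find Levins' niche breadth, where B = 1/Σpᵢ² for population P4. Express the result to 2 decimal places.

Proportions for population P4 (n=103): 12/103=0.1165, 72/103=0.6990, 4/103=0.0388, 14/103=0.1359, 1/103=0.0097
Σpᵢ² = 0.1165² + 0.6990² + 0.0388² + 0.1359² + 0.0097² = 0.013572 + 0.488601 + 0.001505 + 0.018469 + 0.000094 = 0.522241
B = 1 / 0.522241 = 1.9148

1.91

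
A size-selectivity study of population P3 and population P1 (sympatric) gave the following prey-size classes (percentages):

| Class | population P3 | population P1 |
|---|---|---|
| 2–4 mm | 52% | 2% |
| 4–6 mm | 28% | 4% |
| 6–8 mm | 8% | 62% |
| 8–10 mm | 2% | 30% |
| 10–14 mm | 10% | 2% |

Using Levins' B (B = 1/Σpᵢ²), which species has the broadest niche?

Convert percentages to proportions (divide by 100).
Σp_P3ᵢ² = 0.52² + 0.28² + 0.08² + 0.02² + 0.10² = 0.2704 + 0.0784 + 0.0064 + 0.0004 + 0.0100 = 0.3656
B_P3 = 1 / 0.3656 = 2.7352
Σp_P1ᵢ² = 0.02² + 0.04² + 0.62² + 0.30² + 0.02² = 0.0004 + 0.0016 + 0.3844 + 0.0900 + 0.0004 = 0.4768
B_P1 = 1 / 0.4768 = 2.0973
Highest B → broadest niche (most generalist): population P3 (B = 2.74).

population P3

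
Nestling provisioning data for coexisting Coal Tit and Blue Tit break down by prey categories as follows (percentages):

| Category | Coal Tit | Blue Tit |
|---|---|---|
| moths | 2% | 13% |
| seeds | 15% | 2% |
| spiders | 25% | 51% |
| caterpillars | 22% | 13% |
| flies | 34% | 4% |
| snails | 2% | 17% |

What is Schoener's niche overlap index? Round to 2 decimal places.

Convert percentages to proportions (divide by 100).
Σ|p₁ᵢ − p₂ᵢ| = 0.11 + 0.13 + 0.26 + 0.09 + 0.30 + 0.15 = 1.04
D = 1 − ½ × 1.04 = 1 − 0.520 = 0.4800

0.48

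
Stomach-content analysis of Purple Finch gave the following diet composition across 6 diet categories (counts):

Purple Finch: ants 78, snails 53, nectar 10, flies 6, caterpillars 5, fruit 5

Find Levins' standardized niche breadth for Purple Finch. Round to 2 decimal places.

Proportions for Purple Finch (n=157): 78/157=0.4968, 53/157=0.3376, 10/157=0.0637, 6/157=0.0382, 5/157=0.0318, 5/157=0.0318
Σpᵢ² = 0.4968² + 0.3376² + 0.0637² + 0.0382² + 0.0318² + 0.0318² = 0.246810 + 0.113974 + 0.004058 + 0.001459 + 0.001011 + 0.001011 = 0.368323
B = 1 / 0.368323 = 2.7150
Bₛ = (B − 1)/(n − 1) = (2.7150 − 1)/(6 − 1) = 1.7150/5 = 0.3430

0.34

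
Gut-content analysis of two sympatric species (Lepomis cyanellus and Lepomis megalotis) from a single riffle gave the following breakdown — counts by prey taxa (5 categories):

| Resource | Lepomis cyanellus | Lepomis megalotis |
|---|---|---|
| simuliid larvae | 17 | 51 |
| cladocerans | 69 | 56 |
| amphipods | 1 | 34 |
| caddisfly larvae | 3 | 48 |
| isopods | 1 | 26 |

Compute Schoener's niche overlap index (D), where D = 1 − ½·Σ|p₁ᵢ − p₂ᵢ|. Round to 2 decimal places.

Proportions for Lepomis cyanellus (n=91): 17/91=0.1868, 69/91=0.7582, 1/91=0.0110, 3/91=0.0330, 1/91=0.0110
Proportions for Lepomis megalotis (n=215): 51/215=0.2372, 56/215=0.2605, 34/215=0.1581, 48/215=0.2233, 26/215=0.1209
Σ|p₁ᵢ − p₂ᵢ| = 0.0504 + 0.4977 + 0.1471 + 0.1903 + 0.1099 = 0.9954
D = 1 − ½ × 0.9954 = 1 − 0.49770 = 0.50230

0.50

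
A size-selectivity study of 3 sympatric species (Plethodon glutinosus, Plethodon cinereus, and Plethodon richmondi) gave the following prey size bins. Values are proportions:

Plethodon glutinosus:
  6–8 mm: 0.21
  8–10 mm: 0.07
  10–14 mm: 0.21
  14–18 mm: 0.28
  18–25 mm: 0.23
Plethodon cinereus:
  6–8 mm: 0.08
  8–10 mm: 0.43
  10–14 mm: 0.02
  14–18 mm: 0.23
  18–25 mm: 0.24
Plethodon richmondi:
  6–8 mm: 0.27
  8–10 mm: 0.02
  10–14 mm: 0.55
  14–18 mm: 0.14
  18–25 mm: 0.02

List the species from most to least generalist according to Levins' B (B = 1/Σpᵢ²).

Plethodon glutinosus > Plethodon cinereus > Plethodon richmondi

Σp_glutᵢ² = 0.21² + 0.07² + 0.21² + 0.28² + 0.23² = 0.0441 + 0.0049 + 0.0441 + 0.0784 + 0.0529 = 0.2244
B_glut = 1 / 0.2244 = 4.4563
Σp_cineᵢ² = 0.08² + 0.43² + 0.02² + 0.23² + 0.24² = 0.0064 + 0.1849 + 0.0004 + 0.0529 + 0.0576 = 0.3022
B_cine = 1 / 0.3022 = 3.3091
Σp_richᵢ² = 0.27² + 0.02² + 0.55² + 0.14² + 0.02² = 0.0729 + 0.0004 + 0.3025 + 0.0196 + 0.0004 = 0.3958
B_rich = 1 / 0.3958 = 2.5265
Ranking by B (broadest → narrowest): Plethodon glutinosus (4.46) > Plethodon cinereus (3.31) > Plethodon richmondi (2.53)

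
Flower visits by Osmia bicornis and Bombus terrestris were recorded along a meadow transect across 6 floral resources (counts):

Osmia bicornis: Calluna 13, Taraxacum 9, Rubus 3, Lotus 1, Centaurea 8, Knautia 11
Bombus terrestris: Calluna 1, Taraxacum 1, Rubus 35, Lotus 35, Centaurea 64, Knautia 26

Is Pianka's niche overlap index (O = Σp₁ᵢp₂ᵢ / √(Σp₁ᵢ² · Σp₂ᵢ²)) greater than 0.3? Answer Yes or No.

Proportions for Osmia bicornis (n=45): 13/45=0.2889, 9/45=0.2000, 3/45=0.0667, 1/45=0.0222, 8/45=0.1778, 11/45=0.2444
Proportions for Bombus terrestris (n=162): 1/162=0.0062, 1/162=0.0062, 35/162=0.2160, 35/162=0.2160, 64/162=0.3951, 26/162=0.1605
Σ p₁ᵢp₂ᵢ = 0.001791 + 0.001240 + 0.014407 + 0.004795 + 0.070249 + 0.039226 = 0.131708
Σp_1ᵢ² = 0.2889² + 0.2000² + 0.0667² + 0.0222² + 0.1778² + 0.2444² = 0.083463 + 0.040000 + 0.004449 + 0.000493 + 0.031613 + 0.059731 = 0.219749
Σp_2ᵢ² = 0.0062² + 0.0062² + 0.2160² + 0.2160² + 0.3951² + 0.1605² = 0.000038 + 0.000038 + 0.046656 + 0.046656 + 0.156104 + 0.025760 = 0.275252
O = 0.131708 / √(0.219749 × 0.275252) = 0.131708 / 0.2459397 = 0.5355
O = 0.5355 > 0.3 → Yes.

Yes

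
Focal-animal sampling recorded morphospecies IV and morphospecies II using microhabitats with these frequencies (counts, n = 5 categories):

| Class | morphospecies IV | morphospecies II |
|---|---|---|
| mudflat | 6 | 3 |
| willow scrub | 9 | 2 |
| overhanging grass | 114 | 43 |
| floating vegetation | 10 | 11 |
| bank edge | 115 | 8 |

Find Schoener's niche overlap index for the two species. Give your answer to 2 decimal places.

Proportions for morphospecies IV (n=254): 6/254=0.0236, 9/254=0.0354, 114/254=0.4488, 10/254=0.0394, 115/254=0.4528
Proportions for morphospecies II (n=67): 3/67=0.0448, 2/67=0.0299, 43/67=0.6418, 11/67=0.1642, 8/67=0.1194
Σ|p₁ᵢ − p₂ᵢ| = 0.0212 + 0.0055 + 0.1930 + 0.1248 + 0.3334 = 0.6779
D = 1 − ½ × 0.6779 = 1 − 0.33895 = 0.66105

0.66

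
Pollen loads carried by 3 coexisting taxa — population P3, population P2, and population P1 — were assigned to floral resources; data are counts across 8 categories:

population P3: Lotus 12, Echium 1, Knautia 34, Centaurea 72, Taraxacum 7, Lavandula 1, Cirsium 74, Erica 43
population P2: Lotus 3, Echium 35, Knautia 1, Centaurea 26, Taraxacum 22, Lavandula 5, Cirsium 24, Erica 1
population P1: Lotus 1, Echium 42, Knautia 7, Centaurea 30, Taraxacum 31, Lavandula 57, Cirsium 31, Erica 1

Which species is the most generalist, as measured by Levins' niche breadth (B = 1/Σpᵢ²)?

Proportions for population P3 (n=244): 12/244=0.0492, 1/244=0.0041, 34/244=0.1393, 72/244=0.2951, 7/244=0.0287, 1/244=0.0041, 74/244=0.3033, 43/244=0.1762
Proportions for population P2 (n=117): 3/117=0.0256, 35/117=0.2991, 1/117=0.0085, 26/117=0.2222, 22/117=0.1880, 5/117=0.0427, 24/117=0.2051, 1/117=0.0085
Proportions for population P1 (n=200): 1/200=0.0050, 42/200=0.2100, 7/200=0.0350, 30/200=0.1500, 31/200=0.1550, 57/200=0.2850, 31/200=0.1550, 1/200=0.0050
Σp_P3ᵢ² = 0.0492² + 0.0041² + 0.1393² + 0.2951² + 0.0287² + 0.0041² + 0.3033² + 0.1762² = 0.002421 + 0.000017 + 0.019404 + 0.087084 + 0.000824 + 0.000017 + 0.091991 + 0.031046 = 0.232804
B_P3 = 1 / 0.232804 = 4.2955
Σp_P2ᵢ² = 0.0256² + 0.2991² + 0.0085² + 0.2222² + 0.1880² + 0.0427² + 0.2051² + 0.0085² = 0.000655 + 0.089461 + 0.000072 + 0.049373 + 0.035344 + 0.001823 + 0.042066 + 0.000072 = 0.218866
B_P2 = 1 / 0.218866 = 4.5690
Σp_P1ᵢ² = 0.0050² + 0.2100² + 0.0350² + 0.1500² + 0.1550² + 0.2850² + 0.1550² + 0.0050² = 0.000025 + 0.044100 + 0.001225 + 0.022500 + 0.024025 + 0.081225 + 0.024025 + 0.000025 = 0.197150
B_P1 = 1 / 0.197150 = 5.0723
Highest B → broadest niche (most generalist): population P1 (B = 5.07).

population P1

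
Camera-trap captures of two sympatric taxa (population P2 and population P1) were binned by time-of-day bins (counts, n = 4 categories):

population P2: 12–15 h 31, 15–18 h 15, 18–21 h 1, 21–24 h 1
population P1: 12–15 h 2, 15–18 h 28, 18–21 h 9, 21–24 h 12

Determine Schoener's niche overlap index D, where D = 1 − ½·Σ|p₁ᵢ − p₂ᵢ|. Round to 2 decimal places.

0.39

Proportions for population P2 (n=48): 31/48=0.6458, 15/48=0.3125, 1/48=0.0208, 1/48=0.0208
Proportions for population P1 (n=51): 2/51=0.0392, 28/51=0.5490, 9/51=0.1765, 12/51=0.2353
Σ|p₁ᵢ − p₂ᵢ| = 0.6066 + 0.2365 + 0.1557 + 0.2145 = 1.2133
D = 1 − ½ × 1.2133 = 1 − 0.60665 = 0.39335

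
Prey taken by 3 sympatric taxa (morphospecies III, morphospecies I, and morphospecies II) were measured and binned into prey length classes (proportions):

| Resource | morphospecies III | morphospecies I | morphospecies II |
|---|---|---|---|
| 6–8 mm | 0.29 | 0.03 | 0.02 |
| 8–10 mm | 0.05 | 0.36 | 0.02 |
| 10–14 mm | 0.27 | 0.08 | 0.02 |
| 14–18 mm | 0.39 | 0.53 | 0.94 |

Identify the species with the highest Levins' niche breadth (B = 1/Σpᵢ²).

Σp_IIIᵢ² = 0.29² + 0.05² + 0.27² + 0.39² = 0.0841 + 0.0025 + 0.0729 + 0.1521 = 0.3116
B_III = 1 / 0.3116 = 3.2092
Σp_Iᵢ² = 0.03² + 0.36² + 0.08² + 0.53² = 0.0009 + 0.1296 + 0.0064 + 0.2809 = 0.4178
B_I = 1 / 0.4178 = 2.3935
Σp_IIᵢ² = 0.02² + 0.02² + 0.02² + 0.94² = 0.0004 + 0.0004 + 0.0004 + 0.8836 = 0.8848
B_II = 1 / 0.8848 = 1.1302
Highest B → broadest niche (most generalist): morphospecies III (B = 3.21).

morphospecies III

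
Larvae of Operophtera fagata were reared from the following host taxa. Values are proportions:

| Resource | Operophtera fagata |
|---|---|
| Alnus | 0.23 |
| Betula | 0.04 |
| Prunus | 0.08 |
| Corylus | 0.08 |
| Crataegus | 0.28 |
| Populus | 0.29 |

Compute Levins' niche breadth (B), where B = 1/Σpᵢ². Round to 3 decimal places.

Σpᵢ² = 0.23² + 0.04² + 0.08² + 0.08² + 0.28² + 0.29² = 0.0529 + 0.0016 + 0.0064 + 0.0064 + 0.0784 + 0.0841 = 0.2298
B = 1 / 0.2298 = 4.35161

4.352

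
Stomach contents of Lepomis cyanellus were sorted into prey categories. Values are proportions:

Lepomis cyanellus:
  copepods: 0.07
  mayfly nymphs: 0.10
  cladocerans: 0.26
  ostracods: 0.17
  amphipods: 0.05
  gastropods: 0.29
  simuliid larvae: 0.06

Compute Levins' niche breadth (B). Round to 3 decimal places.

4.960

Σpᵢ² = 0.07² + 0.10² + 0.26² + 0.17² + 0.05² + 0.29² + 0.06² = 0.0049 + 0.0100 + 0.0676 + 0.0289 + 0.0025 + 0.0841 + 0.0036 = 0.2016
B = 1 / 0.2016 = 4.96032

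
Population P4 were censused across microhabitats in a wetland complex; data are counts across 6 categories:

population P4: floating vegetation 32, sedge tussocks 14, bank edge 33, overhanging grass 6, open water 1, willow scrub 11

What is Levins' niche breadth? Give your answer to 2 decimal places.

3.81

Proportions for population P4 (n=97): 32/97=0.3299, 14/97=0.1443, 33/97=0.3402, 6/97=0.0619, 1/97=0.0103, 11/97=0.1134
Σpᵢ² = 0.3299² + 0.1443² + 0.3402² + 0.0619² + 0.0103² + 0.1134² = 0.108834 + 0.020822 + 0.115736 + 0.003832 + 0.000106 + 0.012860 = 0.262190
B = 1 / 0.262190 = 3.8140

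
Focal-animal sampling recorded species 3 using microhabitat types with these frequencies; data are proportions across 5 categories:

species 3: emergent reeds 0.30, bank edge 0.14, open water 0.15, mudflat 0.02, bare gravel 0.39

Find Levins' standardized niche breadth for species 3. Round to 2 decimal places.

Σpᵢ² = 0.30² + 0.14² + 0.15² + 0.02² + 0.39² = 0.0900 + 0.0196 + 0.0225 + 0.0004 + 0.1521 = 0.2846
B = 1 / 0.2846 = 3.5137
Bₛ = (B − 1)/(n − 1) = (3.5137 − 1)/(5 − 1) = 2.5137/4 = 0.6284

0.63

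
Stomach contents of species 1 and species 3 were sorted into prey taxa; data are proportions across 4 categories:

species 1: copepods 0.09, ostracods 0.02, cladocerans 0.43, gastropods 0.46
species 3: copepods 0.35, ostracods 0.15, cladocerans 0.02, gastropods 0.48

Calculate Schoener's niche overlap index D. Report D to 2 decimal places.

Σ|p₁ᵢ − p₂ᵢ| = 0.26 + 0.13 + 0.41 + 0.02 = 0.82
D = 1 − ½ × 0.82 = 1 − 0.410 = 0.5900

0.59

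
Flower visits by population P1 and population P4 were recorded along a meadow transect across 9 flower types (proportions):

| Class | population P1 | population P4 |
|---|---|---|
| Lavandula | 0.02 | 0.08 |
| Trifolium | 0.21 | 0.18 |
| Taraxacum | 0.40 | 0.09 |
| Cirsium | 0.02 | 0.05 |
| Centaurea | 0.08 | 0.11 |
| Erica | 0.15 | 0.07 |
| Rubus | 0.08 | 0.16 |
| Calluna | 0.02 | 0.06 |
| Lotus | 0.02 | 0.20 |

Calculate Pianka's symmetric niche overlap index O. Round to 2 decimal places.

Σ p₁ᵢp₂ᵢ = 0.0016 + 0.0378 + 0.0360 + 0.0010 + 0.0088 + 0.0105 + 0.0128 + 0.0012 + 0.0040 = 0.1137
Σp_1ᵢ² = 0.02² + 0.21² + 0.40² + 0.02² + 0.08² + 0.15² + 0.08² + 0.02² + 0.02² = 0.0004 + 0.0441 + 0.1600 + 0.0004 + 0.0064 + 0.0225 + 0.0064 + 0.0004 + 0.0004 = 0.2410
Σp_2ᵢ² = 0.08² + 0.18² + 0.09² + 0.05² + 0.11² + 0.07² + 0.16² + 0.06² + 0.20² = 0.0064 + 0.0324 + 0.0081 + 0.0025 + 0.0121 + 0.0049 + 0.0256 + 0.0036 + 0.0400 = 0.1356
O = 0.1137 / √(0.2410 × 0.1356) = 0.1137 / 0.18077 = 0.6290

0.63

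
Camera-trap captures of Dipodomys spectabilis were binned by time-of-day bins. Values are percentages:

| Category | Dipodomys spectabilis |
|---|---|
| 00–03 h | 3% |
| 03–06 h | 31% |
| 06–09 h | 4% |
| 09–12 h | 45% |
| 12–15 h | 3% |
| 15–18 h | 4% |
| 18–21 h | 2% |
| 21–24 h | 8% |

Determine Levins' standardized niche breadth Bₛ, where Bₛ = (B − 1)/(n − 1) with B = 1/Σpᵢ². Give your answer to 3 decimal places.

0.317

Convert percentages to proportions (divide by 100).
Σpᵢ² = 0.03² + 0.31² + 0.04² + 0.45² + 0.03² + 0.04² + 0.02² + 0.08² = 0.0009 + 0.0961 + 0.0016 + 0.2025 + 0.0009 + 0.0016 + 0.0004 + 0.0064 = 0.3104
B = 1 / 0.3104 = 3.22165
Bₛ = (B − 1)/(n − 1) = (3.22165 − 1)/(8 − 1) = 2.22165/7 = 0.31738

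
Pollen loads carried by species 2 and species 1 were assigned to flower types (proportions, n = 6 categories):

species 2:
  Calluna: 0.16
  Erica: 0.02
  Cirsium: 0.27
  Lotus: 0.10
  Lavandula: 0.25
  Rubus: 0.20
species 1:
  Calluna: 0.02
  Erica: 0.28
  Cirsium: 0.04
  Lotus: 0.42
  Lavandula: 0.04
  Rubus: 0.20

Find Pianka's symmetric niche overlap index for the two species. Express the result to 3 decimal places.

0.444

Σ p₁ᵢp₂ᵢ = 0.0032 + 0.0056 + 0.0108 + 0.0420 + 0.0100 + 0.0400 = 0.1116
Σp_1ᵢ² = 0.16² + 0.02² + 0.27² + 0.10² + 0.25² + 0.20² = 0.0256 + 0.0004 + 0.0729 + 0.0100 + 0.0625 + 0.0400 = 0.2114
Σp_2ᵢ² = 0.02² + 0.28² + 0.04² + 0.42² + 0.04² + 0.20² = 0.0004 + 0.0784 + 0.0016 + 0.1764 + 0.0016 + 0.0400 = 0.2984
O = 0.1116 / √(0.2114 × 0.2984) = 0.1116 / 0.251161 = 0.44434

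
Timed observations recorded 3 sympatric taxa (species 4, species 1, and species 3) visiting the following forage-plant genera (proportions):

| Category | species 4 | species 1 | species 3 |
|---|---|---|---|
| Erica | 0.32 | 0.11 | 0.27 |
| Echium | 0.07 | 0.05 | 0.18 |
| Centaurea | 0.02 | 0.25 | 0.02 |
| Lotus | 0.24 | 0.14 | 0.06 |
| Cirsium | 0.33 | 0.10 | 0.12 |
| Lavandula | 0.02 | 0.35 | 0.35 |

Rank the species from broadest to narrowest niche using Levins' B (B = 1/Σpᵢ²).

species 1 > species 3 > species 4

Σp_4ᵢ² = 0.32² + 0.07² + 0.02² + 0.24² + 0.33² + 0.02² = 0.1024 + 0.0049 + 0.0004 + 0.0576 + 0.1089 + 0.0004 = 0.2746
B_4 = 1 / 0.2746 = 3.6417
Σp_1ᵢ² = 0.11² + 0.05² + 0.25² + 0.14² + 0.10² + 0.35² = 0.0121 + 0.0025 + 0.0625 + 0.0196 + 0.0100 + 0.1225 = 0.2292
B_1 = 1 / 0.2292 = 4.3630
Σp_3ᵢ² = 0.27² + 0.18² + 0.02² + 0.06² + 0.12² + 0.35² = 0.0729 + 0.0324 + 0.0004 + 0.0036 + 0.0144 + 0.1225 = 0.2462
B_3 = 1 / 0.2462 = 4.0617
Ranking by B (broadest → narrowest): species 1 (4.36) > species 3 (4.06) > species 4 (3.64)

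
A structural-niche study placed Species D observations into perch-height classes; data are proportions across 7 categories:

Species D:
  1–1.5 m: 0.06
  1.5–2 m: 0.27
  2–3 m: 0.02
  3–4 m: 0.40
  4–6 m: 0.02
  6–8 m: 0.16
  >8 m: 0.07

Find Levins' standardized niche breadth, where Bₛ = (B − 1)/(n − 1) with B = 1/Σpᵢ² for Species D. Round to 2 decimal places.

0.46

Σpᵢ² = 0.06² + 0.27² + 0.02² + 0.40² + 0.02² + 0.16² + 0.07² = 0.0036 + 0.0729 + 0.0004 + 0.1600 + 0.0004 + 0.0256 + 0.0049 = 0.2678
B = 1 / 0.2678 = 3.7341
Bₛ = (B − 1)/(n − 1) = (3.7341 − 1)/(7 − 1) = 2.7341/6 = 0.4557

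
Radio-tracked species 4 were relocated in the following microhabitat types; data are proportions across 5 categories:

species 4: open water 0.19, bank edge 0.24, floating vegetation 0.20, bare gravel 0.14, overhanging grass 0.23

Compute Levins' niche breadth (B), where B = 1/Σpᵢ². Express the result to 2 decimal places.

Σpᵢ² = 0.19² + 0.24² + 0.20² + 0.14² + 0.23² = 0.0361 + 0.0576 + 0.0400 + 0.0196 + 0.0529 = 0.2062
B = 1 / 0.2062 = 4.8497

4.85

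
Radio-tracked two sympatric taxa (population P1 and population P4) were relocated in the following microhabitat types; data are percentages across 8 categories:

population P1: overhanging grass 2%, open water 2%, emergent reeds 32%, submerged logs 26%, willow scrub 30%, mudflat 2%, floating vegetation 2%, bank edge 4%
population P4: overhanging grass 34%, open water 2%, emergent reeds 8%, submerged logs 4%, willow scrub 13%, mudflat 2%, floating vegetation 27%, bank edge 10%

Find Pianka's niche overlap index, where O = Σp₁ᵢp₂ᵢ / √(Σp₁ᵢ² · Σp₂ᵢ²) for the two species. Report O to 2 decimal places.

Convert percentages to proportions (divide by 100).
Σ p₁ᵢp₂ᵢ = 0.0068 + 0.0004 + 0.0256 + 0.0104 + 0.0390 + 0.0004 + 0.0054 + 0.0040 = 0.0920
Σp_1ᵢ² = 0.02² + 0.02² + 0.32² + 0.26² + 0.30² + 0.02² + 0.02² + 0.04² = 0.0004 + 0.0004 + 0.1024 + 0.0676 + 0.0900 + 0.0004 + 0.0004 + 0.0016 = 0.2632
Σp_2ᵢ² = 0.34² + 0.02² + 0.08² + 0.04² + 0.13² + 0.02² + 0.27² + 0.10² = 0.1156 + 0.0004 + 0.0064 + 0.0016 + 0.0169 + 0.0004 + 0.0729 + 0.0100 = 0.2242
O = 0.0920 / √(0.2632 × 0.2242) = 0.0920 / 0.24292 = 0.3787

0.38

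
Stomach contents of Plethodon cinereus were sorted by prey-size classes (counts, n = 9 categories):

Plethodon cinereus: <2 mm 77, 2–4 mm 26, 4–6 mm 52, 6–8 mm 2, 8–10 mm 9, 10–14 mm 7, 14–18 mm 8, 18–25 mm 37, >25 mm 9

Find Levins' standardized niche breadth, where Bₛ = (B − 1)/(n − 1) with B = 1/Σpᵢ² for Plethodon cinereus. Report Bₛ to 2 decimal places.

0.46

Proportions for Plethodon cinereus (n=227): 77/227=0.3392, 26/227=0.1145, 52/227=0.2291, 2/227=0.0088, 9/227=0.0396, 7/227=0.0308, 8/227=0.0352, 37/227=0.1630, 9/227=0.0396
Σpᵢ² = 0.3392² + 0.1145² + 0.2291² + 0.0088² + 0.0396² + 0.0308² + 0.0352² + 0.1630² + 0.0396² = 0.115057 + 0.013110 + 0.052487 + 0.000077 + 0.001568 + 0.000949 + 0.001239 + 0.026569 + 0.001568 = 0.212624
B = 1 / 0.212624 = 4.7031
Bₛ = (B − 1)/(n − 1) = (4.7031 − 1)/(9 − 1) = 3.7031/8 = 0.4629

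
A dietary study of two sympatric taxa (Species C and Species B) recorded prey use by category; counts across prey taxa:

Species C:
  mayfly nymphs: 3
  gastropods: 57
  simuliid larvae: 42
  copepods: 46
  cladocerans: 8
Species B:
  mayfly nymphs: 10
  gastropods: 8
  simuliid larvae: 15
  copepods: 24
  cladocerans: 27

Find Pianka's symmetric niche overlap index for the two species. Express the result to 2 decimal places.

0.70

Proportions for Species C (n=156): 3/156=0.0192, 57/156=0.3654, 42/156=0.2692, 46/156=0.2949, 8/156=0.0513
Proportions for Species B (n=84): 10/84=0.1190, 8/84=0.0952, 15/84=0.1786, 24/84=0.2857, 27/84=0.3214
Σ p₁ᵢp₂ᵢ = 0.002285 + 0.034786 + 0.048079 + 0.084253 + 0.016488 = 0.185891
Σp_1ᵢ² = 0.0192² + 0.3654² + 0.2692² + 0.2949² + 0.0513² = 0.000369 + 0.133517 + 0.072469 + 0.086966 + 0.002632 = 0.295953
Σp_2ᵢ² = 0.1190² + 0.0952² + 0.1786² + 0.2857² + 0.3214² = 0.014161 + 0.009063 + 0.031898 + 0.081624 + 0.103298 = 0.240044
O = 0.185891 / √(0.295953 × 0.240044) = 0.185891 / 0.2665366 = 0.6974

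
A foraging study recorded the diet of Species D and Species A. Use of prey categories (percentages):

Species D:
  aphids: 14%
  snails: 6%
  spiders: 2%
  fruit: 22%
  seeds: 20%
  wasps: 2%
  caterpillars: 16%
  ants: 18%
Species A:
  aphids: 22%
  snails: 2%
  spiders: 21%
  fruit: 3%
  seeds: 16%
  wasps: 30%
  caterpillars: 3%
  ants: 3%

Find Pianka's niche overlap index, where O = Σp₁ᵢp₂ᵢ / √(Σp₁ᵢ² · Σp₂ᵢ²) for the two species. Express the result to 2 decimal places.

Convert percentages to proportions (divide by 100).
Σ p₁ᵢp₂ᵢ = 0.0308 + 0.0012 + 0.0042 + 0.0066 + 0.0320 + 0.0060 + 0.0048 + 0.0054 = 0.0910
Σp_1ᵢ² = 0.14² + 0.06² + 0.02² + 0.22² + 0.20² + 0.02² + 0.16² + 0.18² = 0.0196 + 0.0036 + 0.0004 + 0.0484 + 0.0400 + 0.0004 + 0.0256 + 0.0324 = 0.1704
Σp_2ᵢ² = 0.22² + 0.02² + 0.21² + 0.03² + 0.16² + 0.30² + 0.03² + 0.03² = 0.0484 + 0.0004 + 0.0441 + 0.0009 + 0.0256 + 0.0900 + 0.0009 + 0.0009 = 0.2112
O = 0.0910 / √(0.1704 × 0.2112) = 0.0910 / 0.18971 = 0.4797

0.48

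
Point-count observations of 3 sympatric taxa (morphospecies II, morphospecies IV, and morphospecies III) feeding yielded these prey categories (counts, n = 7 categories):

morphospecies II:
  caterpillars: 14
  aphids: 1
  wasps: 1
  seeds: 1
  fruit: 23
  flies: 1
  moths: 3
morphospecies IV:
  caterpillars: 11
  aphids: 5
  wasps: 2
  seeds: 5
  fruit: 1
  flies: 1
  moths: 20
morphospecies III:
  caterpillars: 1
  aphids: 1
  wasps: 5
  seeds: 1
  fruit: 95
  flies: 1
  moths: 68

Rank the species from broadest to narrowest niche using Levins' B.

Proportions for morphospecies II (n=44): 14/44=0.3182, 1/44=0.0227, 1/44=0.0227, 1/44=0.0227, 23/44=0.5227, 1/44=0.0227, 3/44=0.0682
Proportions for morphospecies IV (n=45): 11/45=0.2444, 5/45=0.1111, 2/45=0.0444, 5/45=0.1111, 1/45=0.0222, 1/45=0.0222, 20/45=0.4444
Proportions for morphospecies III (n=172): 1/172=0.0058, 1/172=0.0058, 5/172=0.0291, 1/172=0.0058, 95/172=0.5523, 1/172=0.0058, 68/172=0.3953
Σp_IIᵢ² = 0.3182² + 0.0227² + 0.0227² + 0.0227² + 0.5227² + 0.0227² + 0.0682² = 0.101251 + 0.000515 + 0.000515 + 0.000515 + 0.273215 + 0.000515 + 0.004651 = 0.381177
B_II = 1 / 0.381177 = 2.6235
Σp_IVᵢ² = 0.2444² + 0.1111² + 0.0444² + 0.1111² + 0.0222² + 0.0222² + 0.4444² = 0.059731 + 0.012343 + 0.001971 + 0.012343 + 0.000493 + 0.000493 + 0.197491 = 0.284865
B_IV = 1 / 0.284865 = 3.5104
Σp_IIIᵢ² = 0.0058² + 0.0058² + 0.0291² + 0.0058² + 0.5523² + 0.0058² + 0.3953² = 0.000034 + 0.000034 + 0.000847 + 0.000034 + 0.305035 + 0.000034 + 0.156262 = 0.462280
B_III = 1 / 0.462280 = 2.1632
Ranking by B (broadest → narrowest): morphospecies IV (3.51) > morphospecies II (2.62) > morphospecies III (2.16)

morphospecies IV > morphospecies II > morphospecies III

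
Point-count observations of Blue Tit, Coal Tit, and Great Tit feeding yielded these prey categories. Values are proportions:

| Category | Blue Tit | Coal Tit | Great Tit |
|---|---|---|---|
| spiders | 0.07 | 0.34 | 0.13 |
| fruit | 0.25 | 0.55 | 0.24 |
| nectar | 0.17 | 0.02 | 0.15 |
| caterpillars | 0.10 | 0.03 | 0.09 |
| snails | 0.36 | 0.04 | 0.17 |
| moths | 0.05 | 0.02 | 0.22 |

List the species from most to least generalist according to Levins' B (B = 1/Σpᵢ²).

Great Tit > Blue Tit > Coal Tit

Σp_Blueᵢ² = 0.07² + 0.25² + 0.17² + 0.10² + 0.36² + 0.05² = 0.0049 + 0.0625 + 0.0289 + 0.0100 + 0.1296 + 0.0025 = 0.2384
B_Blue = 1 / 0.2384 = 4.1946
Σp_Coalᵢ² = 0.34² + 0.55² + 0.02² + 0.03² + 0.04² + 0.02² = 0.1156 + 0.3025 + 0.0004 + 0.0009 + 0.0016 + 0.0004 = 0.4214
B_Coal = 1 / 0.4214 = 2.3730
Σp_Greaᵢ² = 0.13² + 0.24² + 0.15² + 0.09² + 0.17² + 0.22² = 0.0169 + 0.0576 + 0.0225 + 0.0081 + 0.0289 + 0.0484 = 0.1824
B_Grea = 1 / 0.1824 = 5.4825
Ranking by B (broadest → narrowest): Great Tit (5.48) > Blue Tit (4.19) > Coal Tit (2.37)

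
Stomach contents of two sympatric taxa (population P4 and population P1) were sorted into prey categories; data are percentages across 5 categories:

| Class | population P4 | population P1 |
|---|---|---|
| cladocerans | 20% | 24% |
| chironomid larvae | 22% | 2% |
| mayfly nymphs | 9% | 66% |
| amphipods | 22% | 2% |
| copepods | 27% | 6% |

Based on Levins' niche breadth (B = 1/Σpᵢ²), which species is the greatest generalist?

population P4

Convert percentages to proportions (divide by 100).
Σp_P4ᵢ² = 0.20² + 0.22² + 0.09² + 0.22² + 0.27² = 0.0400 + 0.0484 + 0.0081 + 0.0484 + 0.0729 = 0.2178
B_P4 = 1 / 0.2178 = 4.5914
Σp_P1ᵢ² = 0.24² + 0.02² + 0.66² + 0.02² + 0.06² = 0.0576 + 0.0004 + 0.4356 + 0.0004 + 0.0036 = 0.4976
B_P1 = 1 / 0.4976 = 2.0096
Highest B → broadest niche (most generalist): population P4 (B = 4.59).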